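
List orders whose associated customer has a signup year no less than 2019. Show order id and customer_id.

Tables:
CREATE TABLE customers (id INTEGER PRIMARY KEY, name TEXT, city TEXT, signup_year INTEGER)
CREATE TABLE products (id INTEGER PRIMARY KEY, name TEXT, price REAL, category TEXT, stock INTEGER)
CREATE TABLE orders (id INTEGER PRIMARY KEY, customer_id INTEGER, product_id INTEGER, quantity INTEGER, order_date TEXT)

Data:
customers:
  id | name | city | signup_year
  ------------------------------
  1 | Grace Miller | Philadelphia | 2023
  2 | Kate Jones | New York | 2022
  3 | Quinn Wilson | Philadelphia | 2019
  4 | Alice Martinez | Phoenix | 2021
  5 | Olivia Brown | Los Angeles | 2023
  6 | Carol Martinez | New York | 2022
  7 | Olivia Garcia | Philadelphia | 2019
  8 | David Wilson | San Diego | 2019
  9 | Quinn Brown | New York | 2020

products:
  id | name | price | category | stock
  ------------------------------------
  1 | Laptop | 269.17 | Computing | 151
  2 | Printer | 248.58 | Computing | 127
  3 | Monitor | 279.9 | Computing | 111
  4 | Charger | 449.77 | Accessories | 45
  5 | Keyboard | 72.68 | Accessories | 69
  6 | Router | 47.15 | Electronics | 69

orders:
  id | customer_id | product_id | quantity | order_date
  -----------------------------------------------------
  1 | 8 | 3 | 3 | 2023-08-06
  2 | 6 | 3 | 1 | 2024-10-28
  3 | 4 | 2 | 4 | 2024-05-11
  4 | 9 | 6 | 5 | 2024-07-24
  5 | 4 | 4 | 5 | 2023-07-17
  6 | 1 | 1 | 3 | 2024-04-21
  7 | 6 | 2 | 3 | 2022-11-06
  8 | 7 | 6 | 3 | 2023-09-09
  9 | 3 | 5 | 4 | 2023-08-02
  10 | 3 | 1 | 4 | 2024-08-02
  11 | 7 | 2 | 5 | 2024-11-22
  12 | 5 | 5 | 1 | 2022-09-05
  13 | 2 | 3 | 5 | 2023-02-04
SELECT id, customer_id FROM orders WHERE customer_id IN (SELECT id FROM customers WHERE signup_year >= 2019)

Execution result:
id | customer_id
1 | 8
2 | 6
3 | 4
4 | 9
5 | 4
6 | 1
7 | 6
8 | 7
9 | 3
10 | 3
11 | 7
12 | 5
13 | 2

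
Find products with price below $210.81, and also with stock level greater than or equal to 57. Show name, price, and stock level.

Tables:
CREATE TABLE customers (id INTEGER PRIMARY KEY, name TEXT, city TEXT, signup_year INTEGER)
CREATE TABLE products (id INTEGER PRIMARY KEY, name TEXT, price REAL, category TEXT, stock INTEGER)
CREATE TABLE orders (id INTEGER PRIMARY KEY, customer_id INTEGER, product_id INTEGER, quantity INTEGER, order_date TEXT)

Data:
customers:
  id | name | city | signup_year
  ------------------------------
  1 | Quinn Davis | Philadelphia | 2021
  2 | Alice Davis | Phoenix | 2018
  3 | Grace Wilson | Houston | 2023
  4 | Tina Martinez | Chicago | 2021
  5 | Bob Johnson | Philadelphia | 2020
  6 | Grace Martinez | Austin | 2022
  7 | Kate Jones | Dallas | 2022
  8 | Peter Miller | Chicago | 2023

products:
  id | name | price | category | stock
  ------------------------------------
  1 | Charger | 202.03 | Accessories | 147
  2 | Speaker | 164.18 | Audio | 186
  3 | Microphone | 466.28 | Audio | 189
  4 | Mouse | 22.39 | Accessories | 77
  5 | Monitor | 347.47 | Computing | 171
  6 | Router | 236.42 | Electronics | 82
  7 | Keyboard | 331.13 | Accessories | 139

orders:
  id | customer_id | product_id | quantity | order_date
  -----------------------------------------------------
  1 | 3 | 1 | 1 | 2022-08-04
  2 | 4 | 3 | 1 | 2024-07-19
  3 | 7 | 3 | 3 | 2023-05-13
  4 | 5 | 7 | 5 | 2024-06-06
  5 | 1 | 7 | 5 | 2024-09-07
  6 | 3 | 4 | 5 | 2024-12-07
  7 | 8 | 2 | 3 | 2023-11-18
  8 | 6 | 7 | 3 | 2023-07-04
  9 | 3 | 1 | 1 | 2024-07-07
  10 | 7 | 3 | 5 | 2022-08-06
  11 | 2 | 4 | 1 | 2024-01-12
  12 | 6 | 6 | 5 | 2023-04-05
SELECT name, price, stock FROM products WHERE price < 210.81 AND stock >= 57

Execution result:
name | price | stock
Charger | 202.03 | 147
Speaker | 164.18 | 186
Mouse | 22.39 | 77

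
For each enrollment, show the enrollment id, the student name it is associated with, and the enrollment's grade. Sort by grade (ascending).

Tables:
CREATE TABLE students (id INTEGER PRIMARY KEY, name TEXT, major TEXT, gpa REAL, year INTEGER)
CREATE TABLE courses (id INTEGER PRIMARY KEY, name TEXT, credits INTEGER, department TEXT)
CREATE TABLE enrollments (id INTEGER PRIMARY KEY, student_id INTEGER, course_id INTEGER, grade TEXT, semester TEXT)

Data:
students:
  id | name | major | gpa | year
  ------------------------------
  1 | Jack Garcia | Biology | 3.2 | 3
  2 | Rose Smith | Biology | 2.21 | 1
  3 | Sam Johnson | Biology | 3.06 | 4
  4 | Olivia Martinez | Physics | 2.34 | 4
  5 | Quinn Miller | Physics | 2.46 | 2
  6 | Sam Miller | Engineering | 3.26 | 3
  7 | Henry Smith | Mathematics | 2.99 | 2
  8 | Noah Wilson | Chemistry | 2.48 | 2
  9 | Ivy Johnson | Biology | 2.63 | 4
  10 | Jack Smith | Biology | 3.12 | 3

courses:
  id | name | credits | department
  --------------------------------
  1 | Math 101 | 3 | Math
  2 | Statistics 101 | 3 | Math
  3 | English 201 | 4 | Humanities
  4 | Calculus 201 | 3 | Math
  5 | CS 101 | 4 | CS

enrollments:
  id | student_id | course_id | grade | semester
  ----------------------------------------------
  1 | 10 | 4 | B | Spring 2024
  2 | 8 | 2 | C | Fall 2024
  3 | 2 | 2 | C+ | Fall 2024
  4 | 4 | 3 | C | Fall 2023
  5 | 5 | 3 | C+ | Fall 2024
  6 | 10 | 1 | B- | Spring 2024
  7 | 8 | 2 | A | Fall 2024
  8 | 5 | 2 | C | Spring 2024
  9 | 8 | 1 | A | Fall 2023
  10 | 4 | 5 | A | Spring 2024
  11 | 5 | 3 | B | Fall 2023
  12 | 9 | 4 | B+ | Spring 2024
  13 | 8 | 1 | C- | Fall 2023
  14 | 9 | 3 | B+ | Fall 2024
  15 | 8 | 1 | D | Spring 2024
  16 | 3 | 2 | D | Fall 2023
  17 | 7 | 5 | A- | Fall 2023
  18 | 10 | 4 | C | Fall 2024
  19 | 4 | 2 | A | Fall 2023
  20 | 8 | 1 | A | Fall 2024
SELECT c.id, p.name AS student, c.grade FROM enrollments c JOIN students p ON c.student_id = p.id ORDER BY c.grade ASC

Execution result:
id | student | grade
7 | Noah Wilson | A
9 | Noah Wilson | A
10 | Olivia Martinez | A
19 | Olivia Martinez | A
20 | Noah Wilson | A
17 | Henry Smith | A-
1 | Jack Smith | B
11 | Quinn Miller | B
12 | Ivy Johnson | B+
14 | Ivy Johnson | B+
6 | Jack Smith | B-
2 | Noah Wilson | C
4 | Olivia Martinez | C
8 | Quinn Miller | C
18 | Jack Smith | C
3 | Rose Smith | C+
5 | Quinn Miller | C+
13 | Noah Wilson | C-
15 | Noah Wilson | D
16 | Sam Johnson | D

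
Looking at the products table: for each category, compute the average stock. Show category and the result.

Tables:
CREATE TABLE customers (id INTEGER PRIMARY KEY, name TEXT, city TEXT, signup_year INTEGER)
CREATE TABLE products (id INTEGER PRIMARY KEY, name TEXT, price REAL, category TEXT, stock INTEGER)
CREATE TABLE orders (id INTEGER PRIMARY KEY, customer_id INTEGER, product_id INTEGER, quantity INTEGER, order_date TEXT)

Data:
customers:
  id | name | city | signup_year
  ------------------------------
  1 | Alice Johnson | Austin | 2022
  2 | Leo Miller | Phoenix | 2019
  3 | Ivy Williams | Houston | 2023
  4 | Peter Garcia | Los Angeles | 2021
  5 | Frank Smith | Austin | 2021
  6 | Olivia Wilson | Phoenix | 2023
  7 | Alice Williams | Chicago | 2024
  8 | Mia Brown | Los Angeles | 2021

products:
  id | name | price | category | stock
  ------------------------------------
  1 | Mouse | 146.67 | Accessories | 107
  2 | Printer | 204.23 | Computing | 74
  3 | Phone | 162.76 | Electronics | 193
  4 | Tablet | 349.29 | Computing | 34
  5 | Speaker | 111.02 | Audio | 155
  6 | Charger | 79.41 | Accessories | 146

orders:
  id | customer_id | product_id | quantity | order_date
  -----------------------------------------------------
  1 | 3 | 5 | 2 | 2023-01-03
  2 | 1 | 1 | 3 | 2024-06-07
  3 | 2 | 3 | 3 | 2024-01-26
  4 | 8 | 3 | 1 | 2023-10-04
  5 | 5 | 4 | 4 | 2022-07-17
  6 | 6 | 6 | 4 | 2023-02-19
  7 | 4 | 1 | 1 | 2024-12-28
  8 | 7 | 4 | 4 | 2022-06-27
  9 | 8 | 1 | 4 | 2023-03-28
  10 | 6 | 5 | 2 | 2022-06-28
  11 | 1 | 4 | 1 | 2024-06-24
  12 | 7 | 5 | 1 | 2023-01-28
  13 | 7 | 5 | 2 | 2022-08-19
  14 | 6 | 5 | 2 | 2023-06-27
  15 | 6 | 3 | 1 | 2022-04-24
SELECT category, AVG(stock) AS avg_stock FROM products GROUP BY category

Execution result:
category | avg_stock
Accessories | 126.50
Audio | 155.00
Computing | 54.00
Electronics | 193.00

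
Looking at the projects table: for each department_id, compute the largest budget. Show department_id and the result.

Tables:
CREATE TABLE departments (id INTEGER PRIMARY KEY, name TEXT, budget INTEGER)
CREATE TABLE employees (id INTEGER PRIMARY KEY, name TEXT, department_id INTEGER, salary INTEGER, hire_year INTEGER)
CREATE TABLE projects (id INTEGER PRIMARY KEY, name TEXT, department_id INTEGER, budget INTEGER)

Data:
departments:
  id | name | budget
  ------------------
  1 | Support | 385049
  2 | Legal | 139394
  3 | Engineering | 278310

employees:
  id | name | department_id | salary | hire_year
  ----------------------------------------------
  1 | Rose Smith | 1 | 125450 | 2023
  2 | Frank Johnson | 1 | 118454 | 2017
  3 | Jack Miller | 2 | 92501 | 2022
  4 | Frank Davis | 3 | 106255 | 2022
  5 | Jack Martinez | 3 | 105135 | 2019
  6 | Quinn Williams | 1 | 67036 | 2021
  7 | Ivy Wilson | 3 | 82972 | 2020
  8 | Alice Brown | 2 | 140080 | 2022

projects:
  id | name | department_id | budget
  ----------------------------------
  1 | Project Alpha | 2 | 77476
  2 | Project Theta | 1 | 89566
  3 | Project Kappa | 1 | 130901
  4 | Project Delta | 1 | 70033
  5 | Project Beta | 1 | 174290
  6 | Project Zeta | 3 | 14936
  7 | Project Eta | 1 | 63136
SELECT department_id, MAX(budget) AS max_budget FROM projects GROUP BY department_id

Execution result:
department_id | max_budget
1 | 174290
2 | 77476
3 | 14936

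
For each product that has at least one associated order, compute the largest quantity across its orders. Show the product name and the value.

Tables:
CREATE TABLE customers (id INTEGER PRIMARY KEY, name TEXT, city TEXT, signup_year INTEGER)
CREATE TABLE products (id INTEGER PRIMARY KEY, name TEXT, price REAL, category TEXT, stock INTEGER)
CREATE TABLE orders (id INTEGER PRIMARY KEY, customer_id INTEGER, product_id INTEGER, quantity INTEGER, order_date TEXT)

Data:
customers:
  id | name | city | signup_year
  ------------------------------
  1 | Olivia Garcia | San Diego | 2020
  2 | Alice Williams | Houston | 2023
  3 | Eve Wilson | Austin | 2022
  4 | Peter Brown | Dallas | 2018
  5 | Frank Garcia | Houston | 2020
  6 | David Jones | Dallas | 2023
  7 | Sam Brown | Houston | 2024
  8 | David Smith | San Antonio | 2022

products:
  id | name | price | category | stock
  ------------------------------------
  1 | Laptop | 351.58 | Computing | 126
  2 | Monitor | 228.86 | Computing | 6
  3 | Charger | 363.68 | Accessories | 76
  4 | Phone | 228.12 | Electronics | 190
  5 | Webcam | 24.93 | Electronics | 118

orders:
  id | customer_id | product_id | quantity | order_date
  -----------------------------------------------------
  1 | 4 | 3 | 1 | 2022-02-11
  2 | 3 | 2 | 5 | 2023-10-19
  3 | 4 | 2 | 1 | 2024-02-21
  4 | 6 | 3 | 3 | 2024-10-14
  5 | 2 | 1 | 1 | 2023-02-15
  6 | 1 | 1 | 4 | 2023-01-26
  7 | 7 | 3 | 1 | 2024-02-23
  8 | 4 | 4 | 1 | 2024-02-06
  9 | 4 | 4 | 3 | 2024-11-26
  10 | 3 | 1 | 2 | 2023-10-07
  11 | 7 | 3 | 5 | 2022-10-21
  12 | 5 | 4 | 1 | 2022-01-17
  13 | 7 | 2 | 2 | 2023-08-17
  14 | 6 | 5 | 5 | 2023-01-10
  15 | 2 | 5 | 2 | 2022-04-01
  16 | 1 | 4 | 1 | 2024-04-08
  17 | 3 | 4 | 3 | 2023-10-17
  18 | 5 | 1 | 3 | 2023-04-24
SELECT p.name, MAX(c.quantity) AS max_quantity FROM orders c JOIN products p ON c.product_id = p.id GROUP BY p.id, p.name

Execution result:
name | max_quantity
Laptop | 4
Monitor | 5
Charger | 5
Phone | 3
Webcam | 5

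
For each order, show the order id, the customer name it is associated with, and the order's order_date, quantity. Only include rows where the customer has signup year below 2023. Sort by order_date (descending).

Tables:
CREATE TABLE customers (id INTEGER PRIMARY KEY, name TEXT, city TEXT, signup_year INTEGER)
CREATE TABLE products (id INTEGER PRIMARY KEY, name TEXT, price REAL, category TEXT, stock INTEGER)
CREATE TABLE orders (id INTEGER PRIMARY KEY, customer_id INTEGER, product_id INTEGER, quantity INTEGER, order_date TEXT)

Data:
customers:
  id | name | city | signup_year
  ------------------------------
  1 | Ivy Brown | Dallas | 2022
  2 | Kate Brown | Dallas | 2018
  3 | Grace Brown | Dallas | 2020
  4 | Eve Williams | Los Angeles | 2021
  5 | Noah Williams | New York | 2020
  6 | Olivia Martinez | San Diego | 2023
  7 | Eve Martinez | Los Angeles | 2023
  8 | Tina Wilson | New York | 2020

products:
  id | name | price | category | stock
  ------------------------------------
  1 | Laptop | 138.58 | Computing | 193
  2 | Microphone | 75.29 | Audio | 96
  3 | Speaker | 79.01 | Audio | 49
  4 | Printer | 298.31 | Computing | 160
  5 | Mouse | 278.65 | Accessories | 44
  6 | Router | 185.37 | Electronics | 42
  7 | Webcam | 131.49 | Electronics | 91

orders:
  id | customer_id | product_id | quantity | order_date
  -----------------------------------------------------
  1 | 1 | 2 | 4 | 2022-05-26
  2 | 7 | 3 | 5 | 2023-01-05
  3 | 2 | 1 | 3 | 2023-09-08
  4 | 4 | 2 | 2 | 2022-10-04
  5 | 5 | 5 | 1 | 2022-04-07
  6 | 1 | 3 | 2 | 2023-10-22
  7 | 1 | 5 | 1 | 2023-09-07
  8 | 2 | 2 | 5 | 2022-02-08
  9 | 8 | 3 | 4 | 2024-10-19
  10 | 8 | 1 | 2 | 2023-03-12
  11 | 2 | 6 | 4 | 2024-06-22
SELECT c.id, p.name AS customer, c.order_date, c.quantity FROM orders c JOIN customers p ON c.customer_id = p.id WHERE p.signup_year < 2023 ORDER BY c.order_date DESC

Execution result:
id | customer | order_date | quantity
9 | Tina Wilson | 2024-10-19 | 4
11 | Kate Brown | 2024-06-22 | 4
6 | Ivy Brown | 2023-10-22 | 2
3 | Kate Brown | 2023-09-08 | 3
7 | Ivy Brown | 2023-09-07 | 1
10 | Tina Wilson | 2023-03-12 | 2
4 | Eve Williams | 2022-10-04 | 2
1 | Ivy Brown | 2022-05-26 | 4
5 | Noah Williams | 2022-04-07 | 1
8 | Kate Brown | 2022-02-08 | 5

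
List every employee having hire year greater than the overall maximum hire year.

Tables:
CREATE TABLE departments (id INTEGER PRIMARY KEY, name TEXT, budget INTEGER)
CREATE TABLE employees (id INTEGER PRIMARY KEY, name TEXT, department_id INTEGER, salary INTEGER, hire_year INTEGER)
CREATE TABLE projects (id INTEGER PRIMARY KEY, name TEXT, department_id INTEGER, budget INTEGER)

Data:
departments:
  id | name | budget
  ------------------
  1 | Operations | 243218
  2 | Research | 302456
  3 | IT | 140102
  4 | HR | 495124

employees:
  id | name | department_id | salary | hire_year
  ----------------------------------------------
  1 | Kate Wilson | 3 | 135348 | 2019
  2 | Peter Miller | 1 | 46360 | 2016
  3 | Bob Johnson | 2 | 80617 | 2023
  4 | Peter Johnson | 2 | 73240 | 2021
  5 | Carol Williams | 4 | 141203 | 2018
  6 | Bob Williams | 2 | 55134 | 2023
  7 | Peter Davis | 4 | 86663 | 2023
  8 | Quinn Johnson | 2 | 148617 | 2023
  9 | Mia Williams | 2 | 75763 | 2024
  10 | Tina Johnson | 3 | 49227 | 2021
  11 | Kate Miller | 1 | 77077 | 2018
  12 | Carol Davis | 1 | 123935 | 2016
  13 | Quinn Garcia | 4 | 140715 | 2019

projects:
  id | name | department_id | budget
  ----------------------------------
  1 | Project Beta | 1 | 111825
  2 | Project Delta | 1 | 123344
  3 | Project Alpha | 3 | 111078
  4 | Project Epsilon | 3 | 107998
SELECT name, hire_year FROM employees WHERE hire_year > (SELECT MAX(hire_year) FROM employees)

Execution result:
(no rows)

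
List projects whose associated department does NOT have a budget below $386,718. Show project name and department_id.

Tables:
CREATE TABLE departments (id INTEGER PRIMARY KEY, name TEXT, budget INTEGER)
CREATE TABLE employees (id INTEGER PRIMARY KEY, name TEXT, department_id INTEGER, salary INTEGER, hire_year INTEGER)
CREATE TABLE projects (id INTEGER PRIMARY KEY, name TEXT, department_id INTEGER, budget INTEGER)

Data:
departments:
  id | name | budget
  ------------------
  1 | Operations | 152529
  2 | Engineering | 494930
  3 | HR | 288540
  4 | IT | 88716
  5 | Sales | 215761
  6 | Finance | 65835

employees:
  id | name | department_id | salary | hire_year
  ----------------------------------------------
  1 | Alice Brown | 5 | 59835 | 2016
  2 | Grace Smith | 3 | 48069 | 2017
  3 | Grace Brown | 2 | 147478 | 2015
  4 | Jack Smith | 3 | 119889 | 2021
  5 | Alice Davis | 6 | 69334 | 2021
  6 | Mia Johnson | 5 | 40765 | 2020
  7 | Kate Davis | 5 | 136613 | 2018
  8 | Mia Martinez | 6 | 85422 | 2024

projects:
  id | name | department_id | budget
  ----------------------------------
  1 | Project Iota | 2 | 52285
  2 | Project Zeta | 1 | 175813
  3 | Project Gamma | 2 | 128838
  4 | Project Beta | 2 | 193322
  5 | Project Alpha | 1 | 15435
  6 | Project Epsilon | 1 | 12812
SELECT name, department_id FROM projects WHERE department_id NOT IN (SELECT id FROM departments WHERE budget < 386718)

Execution result:
name | department_id
Project Iota | 2
Project Gamma | 2
Project Beta | 2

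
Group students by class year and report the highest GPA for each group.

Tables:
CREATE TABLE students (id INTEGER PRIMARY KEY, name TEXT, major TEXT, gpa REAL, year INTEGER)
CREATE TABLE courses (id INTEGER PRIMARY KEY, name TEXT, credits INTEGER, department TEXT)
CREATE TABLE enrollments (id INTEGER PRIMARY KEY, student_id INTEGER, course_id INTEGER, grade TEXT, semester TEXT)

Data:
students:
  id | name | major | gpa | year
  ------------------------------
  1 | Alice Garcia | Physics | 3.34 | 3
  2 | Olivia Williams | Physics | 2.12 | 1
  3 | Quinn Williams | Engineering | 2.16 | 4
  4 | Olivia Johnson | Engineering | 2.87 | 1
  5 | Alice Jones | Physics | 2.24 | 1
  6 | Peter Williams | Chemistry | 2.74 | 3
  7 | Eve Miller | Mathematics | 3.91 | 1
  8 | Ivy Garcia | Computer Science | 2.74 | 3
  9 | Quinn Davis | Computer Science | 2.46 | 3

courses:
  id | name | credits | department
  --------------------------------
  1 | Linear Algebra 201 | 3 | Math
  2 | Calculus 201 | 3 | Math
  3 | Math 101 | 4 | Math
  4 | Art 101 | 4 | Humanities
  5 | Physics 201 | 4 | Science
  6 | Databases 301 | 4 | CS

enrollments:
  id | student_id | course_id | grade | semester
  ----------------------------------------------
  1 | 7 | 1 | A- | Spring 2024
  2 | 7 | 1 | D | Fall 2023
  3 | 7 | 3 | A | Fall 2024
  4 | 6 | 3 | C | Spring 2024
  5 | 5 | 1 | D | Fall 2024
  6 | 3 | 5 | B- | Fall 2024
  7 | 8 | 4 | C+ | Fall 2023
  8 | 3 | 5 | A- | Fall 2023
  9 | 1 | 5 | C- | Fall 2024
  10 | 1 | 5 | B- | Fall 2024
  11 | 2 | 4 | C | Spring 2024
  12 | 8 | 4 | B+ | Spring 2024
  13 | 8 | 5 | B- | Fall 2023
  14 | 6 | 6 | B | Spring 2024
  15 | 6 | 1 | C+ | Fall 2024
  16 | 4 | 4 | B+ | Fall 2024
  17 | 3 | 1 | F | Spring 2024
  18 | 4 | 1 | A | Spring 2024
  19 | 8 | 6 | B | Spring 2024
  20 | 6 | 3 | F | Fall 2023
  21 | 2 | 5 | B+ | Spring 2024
SELECT year, MAX(gpa) AS max_gpa FROM students GROUP BY year

Execution result:
year | max_gpa
1 | 3.91
3 | 3.34
4 | 2.16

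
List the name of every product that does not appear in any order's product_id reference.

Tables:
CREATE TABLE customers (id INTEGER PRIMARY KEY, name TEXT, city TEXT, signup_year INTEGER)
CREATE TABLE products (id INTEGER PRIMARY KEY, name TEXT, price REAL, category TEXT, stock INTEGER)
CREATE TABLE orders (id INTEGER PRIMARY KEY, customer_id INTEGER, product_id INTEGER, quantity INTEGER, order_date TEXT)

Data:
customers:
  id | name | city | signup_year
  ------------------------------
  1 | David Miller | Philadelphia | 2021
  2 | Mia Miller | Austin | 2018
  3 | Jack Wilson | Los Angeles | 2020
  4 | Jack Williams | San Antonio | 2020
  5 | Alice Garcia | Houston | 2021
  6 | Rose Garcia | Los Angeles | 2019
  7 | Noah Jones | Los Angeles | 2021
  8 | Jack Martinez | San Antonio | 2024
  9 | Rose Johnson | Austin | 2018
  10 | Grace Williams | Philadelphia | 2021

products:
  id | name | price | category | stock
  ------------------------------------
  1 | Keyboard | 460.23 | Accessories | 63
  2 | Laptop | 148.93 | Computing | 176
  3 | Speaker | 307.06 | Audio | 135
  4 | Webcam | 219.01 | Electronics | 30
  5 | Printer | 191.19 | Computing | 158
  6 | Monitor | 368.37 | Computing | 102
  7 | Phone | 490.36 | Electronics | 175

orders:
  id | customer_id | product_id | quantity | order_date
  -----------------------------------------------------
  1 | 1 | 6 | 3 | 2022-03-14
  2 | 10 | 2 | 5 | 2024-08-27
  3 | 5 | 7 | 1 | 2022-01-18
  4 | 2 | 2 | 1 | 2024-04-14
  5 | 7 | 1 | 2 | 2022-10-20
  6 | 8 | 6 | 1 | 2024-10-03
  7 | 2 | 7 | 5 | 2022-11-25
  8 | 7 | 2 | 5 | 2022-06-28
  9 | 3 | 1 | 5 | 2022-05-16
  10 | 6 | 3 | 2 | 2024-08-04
SELECT p.name FROM products p LEFT JOIN orders c ON c.product_id = p.id WHERE c.id IS NULL

Execution result:
name
Webcam
Printer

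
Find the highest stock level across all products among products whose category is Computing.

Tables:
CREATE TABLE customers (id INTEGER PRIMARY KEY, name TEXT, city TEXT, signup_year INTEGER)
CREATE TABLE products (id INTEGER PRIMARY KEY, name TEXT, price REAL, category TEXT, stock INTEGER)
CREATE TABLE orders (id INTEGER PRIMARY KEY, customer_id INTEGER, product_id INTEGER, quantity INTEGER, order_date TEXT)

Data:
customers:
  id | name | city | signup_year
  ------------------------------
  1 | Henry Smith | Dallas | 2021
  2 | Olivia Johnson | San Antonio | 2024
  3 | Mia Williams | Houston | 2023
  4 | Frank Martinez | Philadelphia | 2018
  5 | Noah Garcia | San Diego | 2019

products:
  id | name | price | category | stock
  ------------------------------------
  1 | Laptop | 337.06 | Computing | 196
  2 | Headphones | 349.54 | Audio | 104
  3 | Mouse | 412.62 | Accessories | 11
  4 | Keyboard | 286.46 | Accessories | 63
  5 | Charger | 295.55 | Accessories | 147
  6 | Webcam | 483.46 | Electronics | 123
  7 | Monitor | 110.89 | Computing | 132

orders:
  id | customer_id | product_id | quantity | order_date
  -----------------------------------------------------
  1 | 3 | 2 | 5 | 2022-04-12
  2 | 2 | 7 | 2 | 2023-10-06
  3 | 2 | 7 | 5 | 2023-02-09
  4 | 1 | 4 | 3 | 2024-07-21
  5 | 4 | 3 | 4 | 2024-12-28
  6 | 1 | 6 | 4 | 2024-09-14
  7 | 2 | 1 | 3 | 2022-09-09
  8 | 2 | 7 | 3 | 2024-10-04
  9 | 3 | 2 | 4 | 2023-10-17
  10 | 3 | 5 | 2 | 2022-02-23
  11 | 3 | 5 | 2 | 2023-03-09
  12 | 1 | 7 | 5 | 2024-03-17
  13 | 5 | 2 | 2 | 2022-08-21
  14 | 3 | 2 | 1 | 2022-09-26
SELECT MAX(stock) FROM products WHERE category = 'Computing'

Execution result:
196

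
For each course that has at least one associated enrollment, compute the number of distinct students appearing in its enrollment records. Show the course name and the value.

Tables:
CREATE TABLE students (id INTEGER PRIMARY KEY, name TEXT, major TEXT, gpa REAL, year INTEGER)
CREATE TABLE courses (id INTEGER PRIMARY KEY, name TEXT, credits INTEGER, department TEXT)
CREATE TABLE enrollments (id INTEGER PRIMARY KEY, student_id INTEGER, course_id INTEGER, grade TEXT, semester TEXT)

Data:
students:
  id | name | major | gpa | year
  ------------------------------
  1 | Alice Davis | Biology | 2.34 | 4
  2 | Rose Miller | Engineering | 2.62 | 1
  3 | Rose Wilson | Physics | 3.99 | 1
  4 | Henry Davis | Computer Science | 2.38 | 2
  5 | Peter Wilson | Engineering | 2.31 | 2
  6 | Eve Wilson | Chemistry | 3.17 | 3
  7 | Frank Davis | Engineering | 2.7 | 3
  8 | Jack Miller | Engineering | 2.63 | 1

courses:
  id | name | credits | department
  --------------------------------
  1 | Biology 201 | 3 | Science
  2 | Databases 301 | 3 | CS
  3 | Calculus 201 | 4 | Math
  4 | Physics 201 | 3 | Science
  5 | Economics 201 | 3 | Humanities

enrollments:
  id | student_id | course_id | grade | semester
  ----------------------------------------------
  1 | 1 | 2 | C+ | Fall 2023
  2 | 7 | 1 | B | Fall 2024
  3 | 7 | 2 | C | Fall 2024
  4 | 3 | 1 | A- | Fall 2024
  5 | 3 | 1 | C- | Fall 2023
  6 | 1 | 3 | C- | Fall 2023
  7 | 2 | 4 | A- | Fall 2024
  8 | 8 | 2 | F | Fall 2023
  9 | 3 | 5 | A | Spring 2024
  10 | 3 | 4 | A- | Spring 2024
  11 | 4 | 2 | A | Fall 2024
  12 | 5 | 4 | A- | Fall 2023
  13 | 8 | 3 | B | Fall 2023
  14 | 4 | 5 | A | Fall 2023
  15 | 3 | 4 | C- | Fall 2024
SELECT p.name, COUNT(DISTINCT c.student_id) AS distinct_student_count FROM enrollments c JOIN courses p ON c.course_id = p.id GROUP BY p.id, p.name

Execution result:
name | distinct_student_count
Biology 201 | 2
Databases 301 | 4
Calculus 201 | 2
Physics 201 | 3
Economics 201 | 2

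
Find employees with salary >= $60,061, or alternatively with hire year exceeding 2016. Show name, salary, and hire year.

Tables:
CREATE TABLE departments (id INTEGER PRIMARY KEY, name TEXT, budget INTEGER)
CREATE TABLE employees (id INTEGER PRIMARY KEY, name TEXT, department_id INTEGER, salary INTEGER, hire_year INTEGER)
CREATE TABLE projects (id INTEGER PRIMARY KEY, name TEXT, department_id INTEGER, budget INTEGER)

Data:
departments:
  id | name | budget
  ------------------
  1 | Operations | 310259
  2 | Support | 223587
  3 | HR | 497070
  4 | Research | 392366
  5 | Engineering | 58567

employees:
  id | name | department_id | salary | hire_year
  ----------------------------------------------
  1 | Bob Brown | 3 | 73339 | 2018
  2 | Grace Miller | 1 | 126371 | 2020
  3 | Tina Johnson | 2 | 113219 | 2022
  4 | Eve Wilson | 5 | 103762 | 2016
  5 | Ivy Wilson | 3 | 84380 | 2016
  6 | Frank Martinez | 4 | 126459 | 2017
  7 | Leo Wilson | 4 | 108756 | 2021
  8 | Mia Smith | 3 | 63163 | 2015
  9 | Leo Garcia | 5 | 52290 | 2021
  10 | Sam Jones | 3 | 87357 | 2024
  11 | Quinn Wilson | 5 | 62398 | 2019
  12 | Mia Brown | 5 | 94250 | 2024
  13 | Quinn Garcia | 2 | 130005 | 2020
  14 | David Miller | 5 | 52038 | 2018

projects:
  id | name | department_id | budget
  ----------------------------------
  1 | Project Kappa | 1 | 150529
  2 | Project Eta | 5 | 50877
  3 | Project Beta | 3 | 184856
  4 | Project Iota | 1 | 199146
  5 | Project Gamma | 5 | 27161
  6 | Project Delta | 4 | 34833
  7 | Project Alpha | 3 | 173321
SELECT name, salary, hire_year FROM employees WHERE salary >= 60061 OR hire_year > 2016

Execution result:
name | salary | hire_year
Bob Brown | 73339 | 2018
Grace Miller | 126371 | 2020
Tina Johnson | 113219 | 2022
Eve Wilson | 103762 | 2016
Ivy Wilson | 84380 | 2016
Frank Martinez | 126459 | 2017
Leo Wilson | 108756 | 2021
Mia Smith | 63163 | 2015
Leo Garcia | 52290 | 2021
Sam Jones | 87357 | 2024
Quinn Wilson | 62398 | 2019
Mia Brown | 94250 | 2024
Quinn Garcia | 130005 | 2020
David Miller | 52038 | 2018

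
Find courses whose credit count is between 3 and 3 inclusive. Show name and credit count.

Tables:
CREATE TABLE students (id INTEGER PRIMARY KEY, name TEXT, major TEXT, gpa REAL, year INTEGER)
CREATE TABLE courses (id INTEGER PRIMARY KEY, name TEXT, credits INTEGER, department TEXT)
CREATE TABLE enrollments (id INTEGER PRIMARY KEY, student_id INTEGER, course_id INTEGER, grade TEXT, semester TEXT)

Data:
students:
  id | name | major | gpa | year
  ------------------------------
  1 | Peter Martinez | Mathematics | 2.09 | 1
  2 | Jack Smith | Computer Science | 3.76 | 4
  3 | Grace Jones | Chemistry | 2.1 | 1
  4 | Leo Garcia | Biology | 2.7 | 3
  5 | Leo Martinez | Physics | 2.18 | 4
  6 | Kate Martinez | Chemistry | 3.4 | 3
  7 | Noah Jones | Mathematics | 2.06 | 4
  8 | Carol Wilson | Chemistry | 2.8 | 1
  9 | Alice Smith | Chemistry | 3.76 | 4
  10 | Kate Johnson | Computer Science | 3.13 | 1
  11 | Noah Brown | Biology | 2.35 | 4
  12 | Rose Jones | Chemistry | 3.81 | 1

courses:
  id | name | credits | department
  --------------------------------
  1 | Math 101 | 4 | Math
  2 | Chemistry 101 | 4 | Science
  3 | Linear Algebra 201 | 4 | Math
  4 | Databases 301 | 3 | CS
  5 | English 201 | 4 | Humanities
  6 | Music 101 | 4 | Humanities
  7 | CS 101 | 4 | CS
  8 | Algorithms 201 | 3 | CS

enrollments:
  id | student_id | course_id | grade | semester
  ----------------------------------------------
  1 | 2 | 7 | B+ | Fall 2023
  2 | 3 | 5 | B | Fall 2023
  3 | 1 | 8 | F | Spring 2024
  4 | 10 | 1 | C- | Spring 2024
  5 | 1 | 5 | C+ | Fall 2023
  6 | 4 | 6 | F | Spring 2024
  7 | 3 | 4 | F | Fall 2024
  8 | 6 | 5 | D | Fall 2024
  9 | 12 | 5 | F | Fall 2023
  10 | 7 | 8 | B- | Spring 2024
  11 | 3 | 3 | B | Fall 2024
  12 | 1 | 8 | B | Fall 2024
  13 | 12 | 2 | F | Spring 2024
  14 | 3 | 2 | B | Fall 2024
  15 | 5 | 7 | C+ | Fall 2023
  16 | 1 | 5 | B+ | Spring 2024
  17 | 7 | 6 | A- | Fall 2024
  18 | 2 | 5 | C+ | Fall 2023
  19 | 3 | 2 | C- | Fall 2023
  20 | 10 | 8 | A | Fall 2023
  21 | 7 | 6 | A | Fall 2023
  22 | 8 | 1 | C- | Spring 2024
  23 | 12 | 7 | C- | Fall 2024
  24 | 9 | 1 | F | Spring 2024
SELECT name, credits FROM courses WHERE credits BETWEEN 3 AND 3

Execution result:
name | credits
Databases 301 | 3
Algorithms 201 | 3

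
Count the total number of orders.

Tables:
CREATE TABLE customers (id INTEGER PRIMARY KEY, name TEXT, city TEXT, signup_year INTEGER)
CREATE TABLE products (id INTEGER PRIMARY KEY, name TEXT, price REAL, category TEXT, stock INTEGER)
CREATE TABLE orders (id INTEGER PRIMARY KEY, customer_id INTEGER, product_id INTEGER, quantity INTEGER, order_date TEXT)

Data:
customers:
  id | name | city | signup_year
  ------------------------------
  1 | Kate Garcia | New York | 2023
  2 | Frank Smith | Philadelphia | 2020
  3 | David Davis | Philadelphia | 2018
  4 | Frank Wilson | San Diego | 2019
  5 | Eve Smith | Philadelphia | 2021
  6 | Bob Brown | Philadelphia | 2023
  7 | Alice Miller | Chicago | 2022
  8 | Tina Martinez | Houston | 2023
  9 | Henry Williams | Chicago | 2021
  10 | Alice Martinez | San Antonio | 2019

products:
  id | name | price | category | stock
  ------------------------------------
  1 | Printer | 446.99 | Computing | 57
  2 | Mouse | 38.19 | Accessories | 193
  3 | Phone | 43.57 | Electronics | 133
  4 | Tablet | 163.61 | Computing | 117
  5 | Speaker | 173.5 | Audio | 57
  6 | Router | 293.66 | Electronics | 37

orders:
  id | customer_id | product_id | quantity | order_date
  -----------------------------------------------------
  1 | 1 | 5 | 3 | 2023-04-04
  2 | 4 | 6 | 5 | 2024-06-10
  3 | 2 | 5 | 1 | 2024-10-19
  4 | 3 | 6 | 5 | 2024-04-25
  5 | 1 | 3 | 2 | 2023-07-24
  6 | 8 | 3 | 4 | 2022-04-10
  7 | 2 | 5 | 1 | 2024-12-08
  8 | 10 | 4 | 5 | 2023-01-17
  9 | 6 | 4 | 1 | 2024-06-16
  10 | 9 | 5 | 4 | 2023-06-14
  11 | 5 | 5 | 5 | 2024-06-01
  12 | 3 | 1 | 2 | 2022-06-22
SELECT COUNT(*) FROM orders

Execution result:
12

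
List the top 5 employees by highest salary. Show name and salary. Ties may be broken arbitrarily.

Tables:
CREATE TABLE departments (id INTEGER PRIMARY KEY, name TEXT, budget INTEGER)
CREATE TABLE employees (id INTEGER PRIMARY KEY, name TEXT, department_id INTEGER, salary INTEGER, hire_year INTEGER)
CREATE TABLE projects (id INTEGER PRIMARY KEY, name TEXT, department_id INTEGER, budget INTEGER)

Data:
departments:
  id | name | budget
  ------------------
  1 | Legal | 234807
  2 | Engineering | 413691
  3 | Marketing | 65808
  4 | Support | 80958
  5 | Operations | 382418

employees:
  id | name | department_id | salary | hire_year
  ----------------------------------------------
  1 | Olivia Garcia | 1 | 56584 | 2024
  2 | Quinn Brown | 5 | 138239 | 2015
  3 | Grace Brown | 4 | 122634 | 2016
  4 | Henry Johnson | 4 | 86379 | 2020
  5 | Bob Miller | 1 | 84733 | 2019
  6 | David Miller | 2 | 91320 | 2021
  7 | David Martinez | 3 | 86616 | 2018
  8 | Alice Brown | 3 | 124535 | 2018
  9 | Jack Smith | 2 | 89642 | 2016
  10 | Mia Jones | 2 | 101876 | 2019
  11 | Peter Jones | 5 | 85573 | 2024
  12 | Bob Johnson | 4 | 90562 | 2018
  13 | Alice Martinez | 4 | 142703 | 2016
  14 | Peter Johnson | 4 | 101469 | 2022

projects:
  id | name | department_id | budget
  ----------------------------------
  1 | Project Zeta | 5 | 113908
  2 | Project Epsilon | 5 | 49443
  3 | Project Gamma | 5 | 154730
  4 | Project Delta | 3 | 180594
SELECT name, salary FROM employees ORDER BY salary DESC LIMIT 5

Execution result:
name | salary
Alice Martinez | 142703
Quinn Brown | 138239
Alice Brown | 124535
Grace Brown | 122634
Mia Jones | 101876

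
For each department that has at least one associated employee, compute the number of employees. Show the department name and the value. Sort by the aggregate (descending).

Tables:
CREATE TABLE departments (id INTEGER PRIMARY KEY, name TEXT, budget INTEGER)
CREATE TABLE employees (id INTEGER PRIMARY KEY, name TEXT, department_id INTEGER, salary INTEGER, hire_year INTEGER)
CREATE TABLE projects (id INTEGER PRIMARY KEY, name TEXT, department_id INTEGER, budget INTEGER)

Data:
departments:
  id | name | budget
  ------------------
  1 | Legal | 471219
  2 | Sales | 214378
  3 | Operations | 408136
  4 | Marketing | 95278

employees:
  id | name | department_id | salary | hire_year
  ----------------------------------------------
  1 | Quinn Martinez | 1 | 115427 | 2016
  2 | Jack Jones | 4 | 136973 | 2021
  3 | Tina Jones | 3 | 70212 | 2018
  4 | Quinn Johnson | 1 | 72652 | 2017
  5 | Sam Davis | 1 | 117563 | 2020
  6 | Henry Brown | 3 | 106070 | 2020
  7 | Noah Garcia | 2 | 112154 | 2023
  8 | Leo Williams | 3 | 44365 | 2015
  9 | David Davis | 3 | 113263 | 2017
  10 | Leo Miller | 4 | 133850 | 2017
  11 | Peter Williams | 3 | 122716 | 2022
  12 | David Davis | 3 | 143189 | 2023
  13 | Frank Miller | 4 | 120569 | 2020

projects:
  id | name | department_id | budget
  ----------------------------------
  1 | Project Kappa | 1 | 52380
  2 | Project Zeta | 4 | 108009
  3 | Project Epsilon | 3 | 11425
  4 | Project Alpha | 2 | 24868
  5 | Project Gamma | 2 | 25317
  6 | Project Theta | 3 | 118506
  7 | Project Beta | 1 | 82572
SELECT p.name, COUNT(*) AS n FROM employees c JOIN departments p ON c.department_id = p.id GROUP BY p.id, p.name ORDER BY n DESC

Execution result:
name | n
Operations | 6
Legal | 3
Marketing | 3
Sales | 1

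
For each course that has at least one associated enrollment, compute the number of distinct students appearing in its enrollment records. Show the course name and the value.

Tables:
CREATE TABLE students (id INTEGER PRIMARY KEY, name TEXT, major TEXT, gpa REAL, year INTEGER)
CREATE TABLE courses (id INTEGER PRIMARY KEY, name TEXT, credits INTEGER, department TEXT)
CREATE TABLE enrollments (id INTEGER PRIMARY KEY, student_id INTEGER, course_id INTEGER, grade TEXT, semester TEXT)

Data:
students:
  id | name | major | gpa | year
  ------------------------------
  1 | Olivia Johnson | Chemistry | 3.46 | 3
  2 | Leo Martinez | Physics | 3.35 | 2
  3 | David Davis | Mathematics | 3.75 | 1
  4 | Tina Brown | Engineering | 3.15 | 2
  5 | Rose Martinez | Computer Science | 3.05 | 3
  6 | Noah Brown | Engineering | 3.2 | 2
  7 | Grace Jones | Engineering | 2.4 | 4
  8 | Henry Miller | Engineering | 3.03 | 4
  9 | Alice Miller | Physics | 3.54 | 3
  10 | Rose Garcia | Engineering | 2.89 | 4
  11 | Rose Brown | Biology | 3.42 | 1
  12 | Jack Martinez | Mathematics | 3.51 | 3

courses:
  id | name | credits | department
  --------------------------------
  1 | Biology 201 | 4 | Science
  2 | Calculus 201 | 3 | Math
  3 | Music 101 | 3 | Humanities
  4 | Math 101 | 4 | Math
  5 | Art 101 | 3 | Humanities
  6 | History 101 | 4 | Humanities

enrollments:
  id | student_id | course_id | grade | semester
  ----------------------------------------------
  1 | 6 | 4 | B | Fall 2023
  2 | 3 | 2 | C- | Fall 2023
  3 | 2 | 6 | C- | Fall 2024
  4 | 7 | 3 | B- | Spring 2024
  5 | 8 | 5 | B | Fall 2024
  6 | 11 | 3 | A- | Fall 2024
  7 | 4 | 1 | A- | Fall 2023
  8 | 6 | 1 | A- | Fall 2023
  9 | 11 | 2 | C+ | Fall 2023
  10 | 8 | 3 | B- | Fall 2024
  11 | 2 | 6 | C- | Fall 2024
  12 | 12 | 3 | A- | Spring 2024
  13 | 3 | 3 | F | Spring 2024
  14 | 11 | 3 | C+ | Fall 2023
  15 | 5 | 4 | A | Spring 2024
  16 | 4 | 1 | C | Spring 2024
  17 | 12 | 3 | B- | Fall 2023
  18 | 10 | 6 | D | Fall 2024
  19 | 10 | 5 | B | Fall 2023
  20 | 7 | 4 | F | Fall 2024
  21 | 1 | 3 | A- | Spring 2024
SELECT p.name, COUNT(DISTINCT c.student_id) AS distinct_student_count FROM enrollments c JOIN courses p ON c.course_id = p.id GROUP BY p.id, p.name

Execution result:
name | distinct_student_count
Biology 201 | 2
Calculus 201 | 2
Music 101 | 6
Math 101 | 3
Art 101 | 2
History 101 | 2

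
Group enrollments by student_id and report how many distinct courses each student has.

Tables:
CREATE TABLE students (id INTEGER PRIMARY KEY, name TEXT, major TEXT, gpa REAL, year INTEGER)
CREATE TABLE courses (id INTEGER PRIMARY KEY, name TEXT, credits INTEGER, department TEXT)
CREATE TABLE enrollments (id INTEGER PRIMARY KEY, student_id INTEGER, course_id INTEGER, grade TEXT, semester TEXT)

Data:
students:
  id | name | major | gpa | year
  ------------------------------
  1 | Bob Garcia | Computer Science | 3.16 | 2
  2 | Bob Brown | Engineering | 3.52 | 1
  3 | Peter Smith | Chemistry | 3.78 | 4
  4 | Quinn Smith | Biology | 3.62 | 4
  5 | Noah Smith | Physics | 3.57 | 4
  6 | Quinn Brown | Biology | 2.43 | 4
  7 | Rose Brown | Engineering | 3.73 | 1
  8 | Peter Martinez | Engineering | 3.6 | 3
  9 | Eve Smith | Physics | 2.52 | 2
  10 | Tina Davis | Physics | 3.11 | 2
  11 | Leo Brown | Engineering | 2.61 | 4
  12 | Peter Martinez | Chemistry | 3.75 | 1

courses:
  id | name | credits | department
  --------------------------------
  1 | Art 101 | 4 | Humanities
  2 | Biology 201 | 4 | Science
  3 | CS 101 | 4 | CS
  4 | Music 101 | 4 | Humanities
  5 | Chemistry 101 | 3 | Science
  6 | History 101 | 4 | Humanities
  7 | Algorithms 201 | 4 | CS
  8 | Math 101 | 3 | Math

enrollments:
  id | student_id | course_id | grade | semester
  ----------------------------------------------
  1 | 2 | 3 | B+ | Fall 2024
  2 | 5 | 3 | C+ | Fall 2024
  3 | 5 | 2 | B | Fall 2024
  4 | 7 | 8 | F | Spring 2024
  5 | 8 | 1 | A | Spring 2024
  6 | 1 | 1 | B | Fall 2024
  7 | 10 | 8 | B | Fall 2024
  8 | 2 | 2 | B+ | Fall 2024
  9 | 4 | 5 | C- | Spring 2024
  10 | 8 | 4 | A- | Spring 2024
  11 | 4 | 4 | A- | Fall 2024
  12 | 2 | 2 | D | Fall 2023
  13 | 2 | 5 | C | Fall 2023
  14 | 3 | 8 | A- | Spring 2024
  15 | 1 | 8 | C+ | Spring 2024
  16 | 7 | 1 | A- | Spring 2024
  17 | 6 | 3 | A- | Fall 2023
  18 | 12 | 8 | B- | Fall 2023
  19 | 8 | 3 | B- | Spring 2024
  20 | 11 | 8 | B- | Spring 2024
SELECT student_id, COUNT(DISTINCT course_id) AS distinct_course_count FROM enrollments GROUP BY student_id

Execution result:
student_id | distinct_course_count
1 | 2
2 | 3
3 | 1
4 | 2
5 | 2
6 | 1
7 | 2
8 | 3
10 | 1
11 | 1
12 | 1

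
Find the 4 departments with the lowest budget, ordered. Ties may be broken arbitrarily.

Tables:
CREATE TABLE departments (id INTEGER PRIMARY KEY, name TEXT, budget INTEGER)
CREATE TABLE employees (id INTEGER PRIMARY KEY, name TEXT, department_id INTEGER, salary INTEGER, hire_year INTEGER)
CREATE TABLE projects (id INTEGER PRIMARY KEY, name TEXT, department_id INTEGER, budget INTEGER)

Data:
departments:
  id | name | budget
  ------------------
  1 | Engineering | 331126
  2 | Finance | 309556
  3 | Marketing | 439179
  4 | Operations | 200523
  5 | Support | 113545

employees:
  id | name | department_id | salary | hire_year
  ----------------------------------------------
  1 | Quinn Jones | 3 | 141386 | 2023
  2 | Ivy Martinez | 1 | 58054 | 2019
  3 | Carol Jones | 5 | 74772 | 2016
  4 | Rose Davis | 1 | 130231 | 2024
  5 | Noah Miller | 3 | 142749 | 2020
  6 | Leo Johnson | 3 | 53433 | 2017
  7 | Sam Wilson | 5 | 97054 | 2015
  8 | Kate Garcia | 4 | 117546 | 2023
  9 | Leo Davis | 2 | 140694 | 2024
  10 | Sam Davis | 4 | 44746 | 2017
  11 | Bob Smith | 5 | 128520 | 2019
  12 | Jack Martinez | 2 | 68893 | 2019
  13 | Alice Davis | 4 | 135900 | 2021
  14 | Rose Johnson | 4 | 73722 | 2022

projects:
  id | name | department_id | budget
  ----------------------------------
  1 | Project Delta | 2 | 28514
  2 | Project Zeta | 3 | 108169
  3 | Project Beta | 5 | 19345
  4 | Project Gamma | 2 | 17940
SELECT name, budget FROM departments ORDER BY budget ASC LIMIT 4

Execution result:
name | budget
Support | 113545
Operations | 200523
Finance | 309556
Engineering | 331126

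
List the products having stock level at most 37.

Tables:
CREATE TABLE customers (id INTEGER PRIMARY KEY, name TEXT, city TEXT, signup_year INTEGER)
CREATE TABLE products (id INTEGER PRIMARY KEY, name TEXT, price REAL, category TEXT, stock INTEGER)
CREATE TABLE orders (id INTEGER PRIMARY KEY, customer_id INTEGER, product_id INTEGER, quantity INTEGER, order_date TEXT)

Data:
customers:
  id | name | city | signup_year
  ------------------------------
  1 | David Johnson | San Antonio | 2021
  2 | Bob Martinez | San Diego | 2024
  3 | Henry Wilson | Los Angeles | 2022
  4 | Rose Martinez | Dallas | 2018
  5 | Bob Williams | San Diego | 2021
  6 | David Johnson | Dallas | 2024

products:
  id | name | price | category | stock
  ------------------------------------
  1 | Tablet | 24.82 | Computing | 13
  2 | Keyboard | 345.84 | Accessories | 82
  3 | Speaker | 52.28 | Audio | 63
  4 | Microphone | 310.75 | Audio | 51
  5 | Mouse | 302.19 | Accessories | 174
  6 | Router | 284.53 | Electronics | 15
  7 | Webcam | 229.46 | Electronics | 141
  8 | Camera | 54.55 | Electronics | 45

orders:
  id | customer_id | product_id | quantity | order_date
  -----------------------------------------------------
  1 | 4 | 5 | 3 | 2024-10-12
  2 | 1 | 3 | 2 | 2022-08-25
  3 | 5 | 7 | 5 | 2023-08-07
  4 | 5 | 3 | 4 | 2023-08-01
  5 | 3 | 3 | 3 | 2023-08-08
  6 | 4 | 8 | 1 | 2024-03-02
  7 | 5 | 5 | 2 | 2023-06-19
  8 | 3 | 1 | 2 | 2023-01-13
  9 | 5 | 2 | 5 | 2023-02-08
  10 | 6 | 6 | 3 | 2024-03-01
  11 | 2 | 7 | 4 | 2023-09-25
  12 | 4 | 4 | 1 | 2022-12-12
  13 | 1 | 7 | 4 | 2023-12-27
SELECT name, stock FROM products WHERE stock <= 37

Execution result:
name | stock
Tablet | 13
Router | 15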